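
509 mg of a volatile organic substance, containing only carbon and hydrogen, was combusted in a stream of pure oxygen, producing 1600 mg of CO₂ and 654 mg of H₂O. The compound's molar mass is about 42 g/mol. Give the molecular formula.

C3H6

mol C = 1.60 g CO₂ ÷ 44.009 g/mol = 0.03636 mol
mol H = 2 × 0.654 g H₂O ÷ 18.015 g/mol = 0.07261 mol
Divide by the smallest (0.03636 mol): C 1.000, H 1.997
Empirical formula: CH2
Empirical-formula mass = 14.03 g/mol; 42 ÷ 14.03 ≈ 3, so the molecular formula is C3H6.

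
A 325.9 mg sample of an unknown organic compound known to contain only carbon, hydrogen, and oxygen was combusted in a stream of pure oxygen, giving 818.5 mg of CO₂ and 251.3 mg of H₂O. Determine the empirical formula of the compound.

mol C = 0.8185 g CO₂ ÷ 44.009 g/mol = 0.018598 mol
mol H = 2 × 0.2513 g H₂O ÷ 18.015 g/mol = 0.027899 mol
mass O = 0.3259 − (0.22339 + 0.028122) = 0.074392 g → mol O = 0.074392 ÷ 15.999 = 0.0046498 mol
Divide by the smallest (0.0046498 mol): C 4.000, H 6.000, O 1.000

C4H6O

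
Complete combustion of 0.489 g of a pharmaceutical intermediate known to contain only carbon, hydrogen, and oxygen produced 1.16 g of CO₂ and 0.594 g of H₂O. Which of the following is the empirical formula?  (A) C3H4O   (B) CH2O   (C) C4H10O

mol C = 1.16 g CO₂ ÷ 44.009 g/mol = 0.02636 mol
mol H = 2 × 0.594 g H₂O ÷ 18.015 g/mol = 0.06595 mol
mass O = 0.489 − (0.3166 + 0.06647) = 0.1059 g → mol O = 0.1059 ÷ 15.999 = 0.006622 mol
Divide by the smallest (0.006622 mol): C 3.981, H 9.959, O 1.000

(C) C4H10O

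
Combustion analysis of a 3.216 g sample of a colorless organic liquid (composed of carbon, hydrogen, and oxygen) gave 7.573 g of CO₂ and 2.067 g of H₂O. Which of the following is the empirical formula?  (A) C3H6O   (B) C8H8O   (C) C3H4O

mol C = 7.573 g CO₂ ÷ 44.009 g/mol = 0.17208 mol
mol H = 2 × 2.067 g H₂O ÷ 18.015 g/mol = 0.22948 mol
mass O = 3.216 − (2.0668 + 0.23131) = 0.91785 g → mol O = 0.91785 ÷ 15.999 = 0.057370 mol
Divide by the smallest (0.057370 mol): C 2.999, H 4.000, O 1.000

(C) C3H4O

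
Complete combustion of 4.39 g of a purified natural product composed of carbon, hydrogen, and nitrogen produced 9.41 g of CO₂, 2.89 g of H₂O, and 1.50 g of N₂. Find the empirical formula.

C2H3N

mol C = 9.41 g CO₂ ÷ 44.009 g/mol = 0.2138 mol
mol H = 2 × 2.89 g H₂O ÷ 18.015 g/mol = 0.3208 mol
mol N = 2 × 1.50 g N₂ ÷ 28.014 g/mol = 0.1071 mol
Divide by the smallest (0.1071 mol): C 1.997, H 2.996, N 1.000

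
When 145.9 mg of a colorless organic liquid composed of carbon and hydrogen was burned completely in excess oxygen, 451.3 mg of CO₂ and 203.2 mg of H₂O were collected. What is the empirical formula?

C5H11

mol C = 0.4513 g CO₂ ÷ 44.009 g/mol = 0.010255 mol
mol H = 2 × 0.2032 g H₂O ÷ 18.015 g/mol = 0.022559 mol
Divide by the smallest (0.010255 mol): C 1.000, H 2.200
Multiplying each by 5 gives whole numbers: C 5.00, H 11.00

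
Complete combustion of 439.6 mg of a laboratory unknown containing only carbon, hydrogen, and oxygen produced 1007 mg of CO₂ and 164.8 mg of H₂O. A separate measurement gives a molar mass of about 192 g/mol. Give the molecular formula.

mol C = 1.007 g CO₂ ÷ 44.009 g/mol = 0.022882 mol
mol H = 2 × 0.1648 g H₂O ÷ 18.015 g/mol = 0.018296 mol
mass O = 0.4396 − (0.27483 + 0.018442) = 0.14633 g → mol O = 0.14633 ÷ 15.999 = 0.0091459 mol
Divide by the smallest (0.0091459 mol): C 2.502, H 2.000, O 1.000
Multiplying each by 2 gives whole numbers: C 5.00, H 4.00, O 2.00
Empirical formula: C5H4O2
Empirical-formula mass = 96.08 g/mol; 192 ÷ 96.08 ≈ 2, so the molecular formula is C10H8O4.

C10H8O4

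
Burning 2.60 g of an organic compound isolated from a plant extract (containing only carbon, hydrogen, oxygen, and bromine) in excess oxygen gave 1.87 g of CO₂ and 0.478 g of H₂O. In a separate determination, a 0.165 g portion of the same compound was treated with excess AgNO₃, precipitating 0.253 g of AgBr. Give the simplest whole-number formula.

mol C = 1.87 g CO₂ ÷ 44.009 g/mol = 0.04249 mol
mol H = 2 × 0.478 g H₂O ÷ 18.015 g/mol = 0.05307 mol
From the AgBr data: mol Br per gram of compound = (0.253 ÷ 187.772) ÷ 0.165 = 0.008166 mol/g, so in the 2.60 g combustion sample mol Br = 0.02123 mol
mass O = 2.60 − (0.5104 + 0.05349 + 1.696) = 0.3397 g → mol O = 0.3397 ÷ 15.999 = 0.02123 mol
Divide by the smallest (0.02123 mol): C 2.001, H 2.500, Br 1.000, O 1.000
Multiplying each by 2 gives whole numbers: C 4.00, H 5.00, Br 2.00, O 2.00

C4H5Br2O2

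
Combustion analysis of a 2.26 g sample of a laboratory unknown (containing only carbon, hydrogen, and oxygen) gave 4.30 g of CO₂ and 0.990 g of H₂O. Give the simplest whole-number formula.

C8H9O5

mol C = 4.30 g CO₂ ÷ 44.009 g/mol = 0.09771 mol
mol H = 2 × 0.990 g H₂O ÷ 18.015 g/mol = 0.1099 mol
mass O = 2.26 − (1.174 + 0.1108) = 0.9757 g → mol O = 0.9757 ÷ 15.999 = 0.06098 mol
Divide by the smallest (0.06098 mol): C 1.602, H 1.802, O 1.000
Multiplying each by 5 gives whole numbers: C 8.01, H 9.01, O 5.00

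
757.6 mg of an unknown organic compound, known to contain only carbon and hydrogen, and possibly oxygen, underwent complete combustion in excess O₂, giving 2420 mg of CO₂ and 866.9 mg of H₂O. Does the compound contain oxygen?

mol C = 2.420 g CO₂ ÷ 44.009 g/mol = 0.054989 mol
mol H = 2 × 0.8669 g H₂O ÷ 18.015 g/mol = 0.096242 mol
C and H together account for 0.75748 g — essentially the entire 0.7576 g sample — so the compound contains no oxygen.

no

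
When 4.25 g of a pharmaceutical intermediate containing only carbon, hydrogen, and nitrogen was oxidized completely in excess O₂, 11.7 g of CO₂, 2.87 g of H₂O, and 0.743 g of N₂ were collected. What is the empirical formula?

mol C = 11.7 g CO₂ ÷ 44.009 g/mol = 0.2659 mol
mol H = 2 × 2.87 g H₂O ÷ 18.015 g/mol = 0.3186 mol
mol N = 2 × 0.743 g N₂ ÷ 28.014 g/mol = 0.05304 mol
Divide by the smallest (0.05304 mol): C 5.012, H 6.007, N 1.000

C5H6N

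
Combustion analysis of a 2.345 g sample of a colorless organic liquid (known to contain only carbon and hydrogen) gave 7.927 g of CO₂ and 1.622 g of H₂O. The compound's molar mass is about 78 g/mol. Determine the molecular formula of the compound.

mol C = 7.927 g CO₂ ÷ 44.009 g/mol = 0.18012 mol
mol H = 2 × 1.622 g H₂O ÷ 18.015 g/mol = 0.18007 mol
Divide by the smallest (0.18007 mol): C 1.000, H 1.000
Empirical formula: CH
Empirical-formula mass = 13.02 g/mol; 78 ÷ 13.02 ≈ 6, so the molecular formula is C6H6.

C6H6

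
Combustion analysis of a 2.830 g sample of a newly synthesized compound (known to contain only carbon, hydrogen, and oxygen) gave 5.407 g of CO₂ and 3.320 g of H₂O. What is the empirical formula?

mol C = 5.407 g CO₂ ÷ 44.009 g/mol = 0.12286 mol
mol H = 2 × 3.320 g H₂O ÷ 18.015 g/mol = 0.36858 mol
mass O = 2.830 − (1.4757 + 0.37153) = 0.98278 g → mol O = 0.98278 ÷ 15.999 = 0.061428 mol
Divide by the smallest (0.061428 mol): C 2.000, H 6.000, O 1.000

C2H6O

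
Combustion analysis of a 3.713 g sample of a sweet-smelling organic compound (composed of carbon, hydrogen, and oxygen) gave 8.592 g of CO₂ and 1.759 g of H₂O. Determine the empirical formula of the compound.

mol C = 8.592 g CO₂ ÷ 44.009 g/mol = 0.19523 mol
mol H = 2 × 1.759 g H₂O ÷ 18.015 g/mol = 0.19528 mol
mass O = 3.713 − (2.3449 + 0.19684) = 1.1712 g → mol O = 1.1712 ÷ 15.999 = 0.073206 mol
Divide by the smallest (0.073206 mol): C 2.667, H 2.668, O 1.000
Multiplying each by 3 gives whole numbers: C 8.00, H 8.00, O 3.00

C8H8O3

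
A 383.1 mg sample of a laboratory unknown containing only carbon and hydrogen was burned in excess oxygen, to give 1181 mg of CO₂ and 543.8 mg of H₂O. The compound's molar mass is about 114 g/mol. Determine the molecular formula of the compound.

C8H18

mol C = 1.181 g CO₂ ÷ 44.009 g/mol = 0.026835 mol
mol H = 2 × 0.5438 g H₂O ÷ 18.015 g/mol = 0.060372 mol
Divide by the smallest (0.026835 mol): C 1.000, H 2.250
Multiplying each by 4 gives whole numbers: C 4.00, H 9.00
Empirical formula: C4H9
Empirical-formula mass = 57.12 g/mol; 114 ÷ 57.12 ≈ 2, so the molecular formula is C8H18.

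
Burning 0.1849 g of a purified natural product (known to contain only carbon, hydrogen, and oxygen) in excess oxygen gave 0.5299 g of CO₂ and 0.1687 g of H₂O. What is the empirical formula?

mol C = 0.5299 g CO₂ ÷ 44.009 g/mol = 0.012041 mol
mol H = 2 × 0.1687 g H₂O ÷ 18.015 g/mol = 0.018729 mol
mass O = 0.1849 − (0.14462 + 0.018879) = 0.021400 g → mol O = 0.021400 ÷ 15.999 = 0.0013376 mol
Divide by the smallest (0.0013376 mol): C 9.002, H 14.002, O 1.000

C9H14O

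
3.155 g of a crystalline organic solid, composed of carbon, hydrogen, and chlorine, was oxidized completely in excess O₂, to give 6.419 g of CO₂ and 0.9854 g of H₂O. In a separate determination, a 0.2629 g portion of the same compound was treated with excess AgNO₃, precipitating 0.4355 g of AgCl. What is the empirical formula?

C4H3Cl

mol C = 6.419 g CO₂ ÷ 44.009 g/mol = 0.14586 mol
mol H = 2 × 0.9854 g H₂O ÷ 18.015 g/mol = 0.10940 mol
From the AgCl data: mol Cl per gram of compound = (0.4355 ÷ 143.318) ÷ 0.2629 = 0.011558 mol/g, so in the 3.155 g combustion sample mol Cl = 0.036467 mol
Divide by the smallest (0.036467 mol): C 4.000, H 3.000, Cl 1.000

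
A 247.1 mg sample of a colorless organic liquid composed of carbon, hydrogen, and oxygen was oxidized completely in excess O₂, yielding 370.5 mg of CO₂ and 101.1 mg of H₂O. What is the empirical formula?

C3H4O3

mol C = 0.3705 g CO₂ ÷ 44.009 g/mol = 0.0084187 mol
mol H = 2 × 0.1011 g H₂O ÷ 18.015 g/mol = 0.011224 mol
mass O = 0.2471 − (0.10112 + 0.011314) = 0.13467 g → mol O = 0.13467 ÷ 15.999 = 0.0084173 mol
Divide by the smallest (0.0084173 mol): C 1.000, H 1.333, O 1.000
Multiplying each by 3 gives whole numbers: C 3.00, H 4.00, O 3.00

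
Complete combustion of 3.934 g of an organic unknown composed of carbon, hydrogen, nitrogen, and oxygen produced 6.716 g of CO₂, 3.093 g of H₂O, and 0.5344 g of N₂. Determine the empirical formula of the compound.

C4H9NO2

mol C = 6.716 g CO₂ ÷ 44.009 g/mol = 0.15261 mol
mol H = 2 × 3.093 g H₂O ÷ 18.015 g/mol = 0.34338 mol
mol N = 2 × 0.5344 g N₂ ÷ 28.014 g/mol = 0.038152 mol
mass O = 3.934 − (1.8329 + 0.34613 + 0.53440) = 1.2205 g → mol O = 1.2205 ÷ 15.999 = 0.076288 mol
Divide by the smallest (0.038152 mol): C 4.000, H 9.000, N 1.000, O 2.000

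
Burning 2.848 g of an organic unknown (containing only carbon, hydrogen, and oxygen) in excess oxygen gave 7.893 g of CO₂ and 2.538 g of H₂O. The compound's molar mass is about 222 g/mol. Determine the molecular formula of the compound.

C14H22O2

mol C = 7.893 g CO₂ ÷ 44.009 g/mol = 0.17935 mol
mol H = 2 × 2.538 g H₂O ÷ 18.015 g/mol = 0.28177 mol
mass O = 2.848 − (2.1542 + 0.28402) = 0.40981 g → mol O = 0.40981 ÷ 15.999 = 0.025615 mol
Divide by the smallest (0.025615 mol): C 7.002, H 11.000, O 1.000
Empirical formula: C7H11O
Empirical-formula mass = 111.16 g/mol; 222 ÷ 111.16 ≈ 2, so the molecular formula is C14H22O2.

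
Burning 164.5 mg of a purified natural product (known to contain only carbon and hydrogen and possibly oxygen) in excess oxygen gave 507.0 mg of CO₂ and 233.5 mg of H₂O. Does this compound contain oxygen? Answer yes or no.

no

mol C = 0.5070 g CO₂ ÷ 44.009 g/mol = 0.011520 mol
mol H = 2 × 0.2335 g H₂O ÷ 18.015 g/mol = 0.025923 mol
C and H together account for 0.16450 g — essentially the entire 0.1645 g sample — so the compound contains no oxygen.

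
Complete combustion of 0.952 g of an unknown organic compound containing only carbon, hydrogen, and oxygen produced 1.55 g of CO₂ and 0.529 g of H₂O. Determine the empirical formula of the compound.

mol C = 1.55 g CO₂ ÷ 44.009 g/mol = 0.03522 mol
mol H = 2 × 0.529 g H₂O ÷ 18.015 g/mol = 0.05873 mol
mass O = 0.952 − (0.4230 + 0.05920) = 0.4698 g → mol O = 0.4698 ÷ 15.999 = 0.02936 mol
Divide by the smallest (0.02936 mol): C 1.199, H 2.000, O 1.000
Multiplying each by 5 gives whole numbers: C 6.00, H 10.00, O 5.00

C6H10O5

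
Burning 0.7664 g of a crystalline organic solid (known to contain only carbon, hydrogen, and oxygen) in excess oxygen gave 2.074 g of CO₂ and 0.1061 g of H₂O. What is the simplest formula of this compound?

C4HO

mol C = 2.074 g CO₂ ÷ 44.009 g/mol = 0.047127 mol
mol H = 2 × 0.1061 g H₂O ÷ 18.015 g/mol = 0.011779 mol
mass O = 0.7664 − (0.56604 + 0.011873) = 0.18849 g → mol O = 0.18849 ÷ 15.999 = 0.011781 mol
Divide by the smallest (0.011779 mol): C 4.001, H 1.000, O 1.000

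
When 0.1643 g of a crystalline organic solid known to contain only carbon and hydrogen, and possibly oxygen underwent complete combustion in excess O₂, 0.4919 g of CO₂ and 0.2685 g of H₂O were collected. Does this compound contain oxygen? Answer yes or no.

no

mol C = 0.4919 g CO₂ ÷ 44.009 g/mol = 0.011177 mol
mol H = 2 × 0.2685 g H₂O ÷ 18.015 g/mol = 0.029808 mol
C and H together account for 0.16430 g — essentially the entire 0.1643 g sample — so the compound contains no oxygen.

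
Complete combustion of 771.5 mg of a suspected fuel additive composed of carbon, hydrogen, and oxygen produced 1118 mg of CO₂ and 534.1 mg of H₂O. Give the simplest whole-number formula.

mol C = 1.118 g CO₂ ÷ 44.009 g/mol = 0.025404 mol
mol H = 2 × 0.5341 g H₂O ÷ 18.015 g/mol = 0.059295 mol
mass O = 0.7715 − (0.30513 + 0.059769) = 0.40660 g → mol O = 0.40660 ÷ 15.999 = 0.025414 mol
Divide by the smallest (0.025404 mol): C 1.000, H 2.334, O 1.000
Multiplying each by 3 gives whole numbers: C 3.00, H 7.00, O 3.00

C3H7O3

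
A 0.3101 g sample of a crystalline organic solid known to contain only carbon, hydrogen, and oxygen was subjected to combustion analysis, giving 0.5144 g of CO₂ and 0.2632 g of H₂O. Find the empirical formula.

C4H10O3

mol C = 0.5144 g CO₂ ÷ 44.009 g/mol = 0.011689 mol
mol H = 2 × 0.2632 g H₂O ÷ 18.015 g/mol = 0.029220 mol
mass O = 0.3101 − (0.14039 + 0.029454) = 0.14026 g → mol O = 0.14026 ÷ 15.999 = 0.0087665 mol
Divide by the smallest (0.0087665 mol): C 1.333, H 3.333, O 1.000
Multiplying each by 3 gives whole numbers: C 4.00, H 10.00, O 3.00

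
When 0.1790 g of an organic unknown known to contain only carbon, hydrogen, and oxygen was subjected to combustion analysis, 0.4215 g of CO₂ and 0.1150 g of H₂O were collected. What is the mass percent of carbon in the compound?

64.27%

mol C = 0.4215 g CO₂ ÷ 44.009 g/mol = 0.0095776 mol
mol H = 2 × 0.1150 g H₂O ÷ 18.015 g/mol = 0.012767 mol
mass O = 0.1790 − (0.11504 + 0.012869) = 0.051094 g → mol O = 0.051094 ÷ 15.999 = 0.0031936 mol
mass % C = 0.11504 g ÷ 0.1790 g × 100%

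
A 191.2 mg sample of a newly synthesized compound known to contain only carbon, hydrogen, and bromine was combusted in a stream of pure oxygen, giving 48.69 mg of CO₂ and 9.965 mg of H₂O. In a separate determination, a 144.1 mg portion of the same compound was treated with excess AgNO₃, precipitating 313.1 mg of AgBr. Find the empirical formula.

mol C = 0.04869 g CO₂ ÷ 44.009 g/mol = 0.0011064 mol
mol H = 2 × 0.009965 g H₂O ÷ 18.015 g/mol = 0.0011063 mol
From the AgBr data: mol Br per gram of compound = (0.3131 ÷ 187.772) ÷ 0.1441 = 0.011571 mol/g, so in the 0.1912 g combustion sample mol Br = 0.0022125 mol
Divide by the smallest (0.0011063 mol): C 1.000, H 1.000, Br 2.000

CHBr2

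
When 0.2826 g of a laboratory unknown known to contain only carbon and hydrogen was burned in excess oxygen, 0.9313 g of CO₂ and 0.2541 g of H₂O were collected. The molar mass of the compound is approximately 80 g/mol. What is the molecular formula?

C6H8

mol C = 0.9313 g CO₂ ÷ 44.009 g/mol = 0.021162 mol
mol H = 2 × 0.2541 g H₂O ÷ 18.015 g/mol = 0.028210 mol
Divide by the smallest (0.021162 mol): C 1.000, H 1.333
Multiplying each by 3 gives whole numbers: C 3.00, H 4.00
Empirical formula: C3H4
Empirical-formula mass = 40.06 g/mol; 80 ÷ 40.06 ≈ 2, so the molecular formula is C6H8.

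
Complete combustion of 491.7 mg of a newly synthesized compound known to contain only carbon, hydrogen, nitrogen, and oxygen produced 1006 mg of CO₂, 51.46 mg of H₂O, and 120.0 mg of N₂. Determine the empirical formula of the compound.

C8H2N3O2

mol C = 1.006 g CO₂ ÷ 44.009 g/mol = 0.022859 mol
mol H = 2 × 0.05146 g H₂O ÷ 18.015 g/mol = 0.0057130 mol
mol N = 2 × 0.1200 g N₂ ÷ 28.014 g/mol = 0.0085671 mol
mass O = 0.4917 − (0.27456 + 0.0057587 + 0.12000) = 0.091382 g → mol O = 0.091382 ÷ 15.999 = 0.0057118 mol
Divide by the smallest (0.0057118 mol): C 4.002, H 1.000, N 1.500, O 1.000
Multiplying each by 2 gives whole numbers: C 8.00, H 2.00, N 3.00, O 2.00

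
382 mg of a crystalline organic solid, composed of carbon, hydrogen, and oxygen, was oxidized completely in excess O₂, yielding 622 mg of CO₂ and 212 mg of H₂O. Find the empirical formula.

C6H10O5

mol C = 0.622 g CO₂ ÷ 44.009 g/mol = 0.01413 mol
mol H = 2 × 0.212 g H₂O ÷ 18.015 g/mol = 0.02354 mol
mass O = 0.382 − (0.1698 + 0.02372) = 0.1885 g → mol O = 0.1885 ÷ 15.999 = 0.01178 mol
Divide by the smallest (0.01178 mol): C 1.199, H 1.997, O 1.000
Multiplying each by 5 gives whole numbers: C 6.00, H 9.99, O 5.00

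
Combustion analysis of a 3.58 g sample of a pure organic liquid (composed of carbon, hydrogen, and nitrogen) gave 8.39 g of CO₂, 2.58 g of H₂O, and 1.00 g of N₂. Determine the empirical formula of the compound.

mol C = 8.39 g CO₂ ÷ 44.009 g/mol = 0.1906 mol
mol H = 2 × 2.58 g H₂O ÷ 18.015 g/mol = 0.2864 mol
mol N = 2 × 1.00 g N₂ ÷ 28.014 g/mol = 0.07139 mol
Divide by the smallest (0.07139 mol): C 2.670, H 4.012, N 1.000
Multiplying each by 3 gives whole numbers: C 8.01, H 12.04, N 3.00

C8H12N3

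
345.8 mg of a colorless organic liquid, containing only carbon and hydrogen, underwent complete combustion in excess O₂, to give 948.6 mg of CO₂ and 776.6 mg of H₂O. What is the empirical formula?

CH4

mol C = 0.9486 g CO₂ ÷ 44.009 g/mol = 0.021555 mol
mol H = 2 × 0.7766 g H₂O ÷ 18.015 g/mol = 0.086217 mol
Divide by the smallest (0.021555 mol): C 1.000, H 4.000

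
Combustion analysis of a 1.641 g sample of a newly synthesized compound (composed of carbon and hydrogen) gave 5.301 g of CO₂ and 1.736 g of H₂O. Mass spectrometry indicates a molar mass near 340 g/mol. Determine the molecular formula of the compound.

mol C = 5.301 g CO₂ ÷ 44.009 g/mol = 0.12045 mol
mol H = 2 × 1.736 g H₂O ÷ 18.015 g/mol = 0.19273 mol
Divide by the smallest (0.12045 mol): C 1.000, H 1.600
Multiplying each by 5 gives whole numbers: C 5.00, H 8.00
Empirical formula: C5H8
Empirical-formula mass = 68.12 g/mol; 340 ÷ 68.12 ≈ 5, so the molecular formula is C25H40.

C25H40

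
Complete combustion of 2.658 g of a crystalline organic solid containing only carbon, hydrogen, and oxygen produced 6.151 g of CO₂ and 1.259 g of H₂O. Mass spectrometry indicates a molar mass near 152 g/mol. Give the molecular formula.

mol C = 6.151 g CO₂ ÷ 44.009 g/mol = 0.13977 mol
mol H = 2 × 1.259 g H₂O ÷ 18.015 g/mol = 0.13977 mol
mass O = 2.658 − (1.6787 + 0.14089) = 0.83837 g → mol O = 0.83837 ÷ 15.999 = 0.052401 mol
Divide by the smallest (0.052401 mol): C 2.667, H 2.667, O 1.000
Multiplying each by 3 gives whole numbers: C 8.00, H 8.00, O 3.00
Empirical formula: C8H8O3
Empirical-formula mass = 152.15 g/mol; 152 ÷ 152.15 ≈ 1, so the molecular formula is C8H8O3.

C8H8O3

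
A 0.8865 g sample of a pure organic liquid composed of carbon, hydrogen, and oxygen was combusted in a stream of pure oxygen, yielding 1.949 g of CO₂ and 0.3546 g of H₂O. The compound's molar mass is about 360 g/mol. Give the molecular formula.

C18H16O8

mol C = 1.949 g CO₂ ÷ 44.009 g/mol = 0.044286 mol
mol H = 2 × 0.3546 g H₂O ÷ 18.015 g/mol = 0.039367 mol
mass O = 0.8865 − (0.53192 + 0.039682) = 0.31489 g → mol O = 0.31489 ÷ 15.999 = 0.019682 mol
Divide by the smallest (0.019682 mol): C 2.250, H 2.000, O 1.000
Multiplying each by 4 gives whole numbers: C 9.00, H 8.00, O 4.00
Empirical formula: C9H8O4
Empirical-formula mass = 180.16 g/mol; 360 ÷ 180.16 ≈ 2, so the molecular formula is C18H16O8.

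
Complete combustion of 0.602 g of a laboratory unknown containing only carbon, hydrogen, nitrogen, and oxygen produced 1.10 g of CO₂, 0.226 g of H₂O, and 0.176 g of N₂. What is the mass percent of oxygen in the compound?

16.7%

mol C = 1.10 g CO₂ ÷ 44.009 g/mol = 0.02499 mol
mol H = 2 × 0.226 g H₂O ÷ 18.015 g/mol = 0.02509 mol
mol N = 2 × 0.176 g N₂ ÷ 28.014 g/mol = 0.01257 mol
mass O = 0.602 − (0.3002 + 0.02529 + 0.1760) = 0.1005 g → mol O = 0.1005 ÷ 15.999 = 0.006281 mol
mass % O = 0.1005 g ÷ 0.602 g × 100%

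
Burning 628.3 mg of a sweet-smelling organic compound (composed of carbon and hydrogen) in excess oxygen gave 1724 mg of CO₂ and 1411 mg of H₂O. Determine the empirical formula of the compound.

CH4

mol C = 1.724 g CO₂ ÷ 44.009 g/mol = 0.039174 mol
mol H = 2 × 1.411 g H₂O ÷ 18.015 g/mol = 0.15665 mol
Divide by the smallest (0.039174 mol): C 1.000, H 3.999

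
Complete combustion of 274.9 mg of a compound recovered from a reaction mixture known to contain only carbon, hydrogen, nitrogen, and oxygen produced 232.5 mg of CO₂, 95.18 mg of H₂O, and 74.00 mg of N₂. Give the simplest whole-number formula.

C2H4N2O3

mol C = 0.2325 g CO₂ ÷ 44.009 g/mol = 0.0052830 mol
mol H = 2 × 0.09518 g H₂O ÷ 18.015 g/mol = 0.010567 mol
mol N = 2 × 0.07400 g N₂ ÷ 28.014 g/mol = 0.0052831 mol
mass O = 0.2749 − (0.063454 + 0.010651 + 0.074000) = 0.12679 g → mol O = 0.12679 ÷ 15.999 = 0.0079252 mol
Divide by the smallest (0.0052830 mol): C 1.000, H 2.000, N 1.000, O 1.500
Multiplying each by 2 gives whole numbers: C 2.00, H 4.00, N 2.00, O 3.00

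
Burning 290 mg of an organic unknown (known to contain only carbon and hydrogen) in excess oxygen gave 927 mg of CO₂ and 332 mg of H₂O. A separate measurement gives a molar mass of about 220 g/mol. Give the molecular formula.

mol C = 0.927 g CO₂ ÷ 44.009 g/mol = 0.02106 mol
mol H = 2 × 0.332 g H₂O ÷ 18.015 g/mol = 0.03686 mol
Divide by the smallest (0.02106 mol): C 1.000, H 1.750
Multiplying each by 4 gives whole numbers: C 4.00, H 7.00
Empirical formula: C4H7
Empirical-formula mass = 55.10 g/mol; 220 ÷ 55.10 ≈ 4, so the molecular formula is C16H28.

C16H28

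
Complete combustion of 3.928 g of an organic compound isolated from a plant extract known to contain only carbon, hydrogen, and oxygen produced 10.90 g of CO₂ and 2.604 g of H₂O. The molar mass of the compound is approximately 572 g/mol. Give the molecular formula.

mol C = 10.90 g CO₂ ÷ 44.009 g/mol = 0.24768 mol
mol H = 2 × 2.604 g H₂O ÷ 18.015 g/mol = 0.28909 mol
mass O = 3.928 − (2.9748 + 0.29141) = 0.66175 g → mol O = 0.66175 ÷ 15.999 = 0.041362 mol
Divide by the smallest (0.041362 mol): C 5.988, H 6.989, O 1.000
Empirical formula: C6H7O
Empirical-formula mass = 95.12 g/mol; 572 ÷ 95.12 ≈ 6, so the molecular formula is C36H42O6.

C36H42O6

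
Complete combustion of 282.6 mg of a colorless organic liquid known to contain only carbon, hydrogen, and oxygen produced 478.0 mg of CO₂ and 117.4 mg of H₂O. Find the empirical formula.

C5H6O4

mol C = 0.4780 g CO₂ ÷ 44.009 g/mol = 0.010861 mol
mol H = 2 × 0.1174 g H₂O ÷ 18.015 g/mol = 0.013034 mol
mass O = 0.2826 − (0.13046 + 0.013138) = 0.13901 g → mol O = 0.13901 ÷ 15.999 = 0.0086884 mol
Divide by the smallest (0.0086884 mol): C 1.250, H 1.500, O 1.000
Multiplying each by 4 gives whole numbers: C 5.00, H 6.00, O 4.00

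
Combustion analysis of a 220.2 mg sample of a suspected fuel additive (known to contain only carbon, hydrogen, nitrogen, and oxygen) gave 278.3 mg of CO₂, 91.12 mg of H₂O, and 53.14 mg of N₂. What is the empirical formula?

mol C = 0.2783 g CO₂ ÷ 44.009 g/mol = 0.0063237 mol
mol H = 2 × 0.09112 g H₂O ÷ 18.015 g/mol = 0.010116 mol
mol N = 2 × 0.05314 g N₂ ÷ 28.014 g/mol = 0.0037938 mol
mass O = 0.2202 − (0.075954 + 0.010197 + 0.053140) = 0.080909 g → mol O = 0.080909 ÷ 15.999 = 0.0050571 mol
Divide by the smallest (0.0037938 mol): C 1.667, H 2.666, N 1.000, O 1.333
Multiplying each by 3 gives whole numbers: C 5.00, H 8.00, N 3.00, O 4.00

C5H8N3O4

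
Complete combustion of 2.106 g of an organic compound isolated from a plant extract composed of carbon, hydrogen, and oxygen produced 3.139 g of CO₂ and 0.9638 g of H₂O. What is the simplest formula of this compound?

C2H3O2

mol C = 3.139 g CO₂ ÷ 44.009 g/mol = 0.071326 mol
mol H = 2 × 0.9638 g H₂O ÷ 18.015 g/mol = 0.10700 mol
mass O = 2.106 − (0.85670 + 0.10786) = 1.1414 g → mol O = 1.1414 ÷ 15.999 = 0.071345 mol
Divide by the smallest (0.071326 mol): C 1.000, H 1.500, O 1.000
Multiplying each by 2 gives whole numbers: C 2.00, H 3.00, O 2.00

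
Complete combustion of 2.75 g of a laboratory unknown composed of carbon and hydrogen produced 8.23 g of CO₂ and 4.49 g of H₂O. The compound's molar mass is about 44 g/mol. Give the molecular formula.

C3H8

mol C = 8.23 g CO₂ ÷ 44.009 g/mol = 0.1870 mol
mol H = 2 × 4.49 g H₂O ÷ 18.015 g/mol = 0.4985 mol
Divide by the smallest (0.1870 mol): C 1.000, H 2.666
Multiplying each by 3 gives whole numbers: C 3.00, H 8.00
Empirical formula: C3H8
Empirical-formula mass = 44.10 g/mol; 44 ÷ 44.10 ≈ 1, so the molecular formula is C3H8.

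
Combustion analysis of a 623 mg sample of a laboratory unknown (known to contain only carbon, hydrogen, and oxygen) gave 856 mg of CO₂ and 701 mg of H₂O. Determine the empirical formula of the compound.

mol C = 0.856 g CO₂ ÷ 44.009 g/mol = 0.01945 mol
mol H = 2 × 0.701 g H₂O ÷ 18.015 g/mol = 0.07782 mol
mass O = 0.623 − (0.2336 + 0.07845) = 0.3109 g → mol O = 0.3109 ÷ 15.999 = 0.01943 mol
Divide by the smallest (0.01943 mol): C 1.001, H 4.004, O 1.000

CH4O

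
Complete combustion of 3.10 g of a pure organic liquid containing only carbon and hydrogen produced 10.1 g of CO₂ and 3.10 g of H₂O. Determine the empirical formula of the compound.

C2H3

mol C = 10.1 g CO₂ ÷ 44.009 g/mol = 0.2295 mol
mol H = 2 × 3.10 g H₂O ÷ 18.015 g/mol = 0.3442 mol
Divide by the smallest (0.2295 mol): C 1.000, H 1.500
Multiplying each by 2 gives whole numbers: C 2.00, H 3.00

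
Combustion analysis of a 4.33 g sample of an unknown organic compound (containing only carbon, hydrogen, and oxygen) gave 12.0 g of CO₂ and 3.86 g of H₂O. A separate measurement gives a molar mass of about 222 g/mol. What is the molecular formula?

C14H22O2

mol C = 12.0 g CO₂ ÷ 44.009 g/mol = 0.2727 mol
mol H = 2 × 3.86 g H₂O ÷ 18.015 g/mol = 0.4285 mol
mass O = 4.33 − (3.275 + 0.4320) = 0.6230 g → mol O = 0.6230 ÷ 15.999 = 0.03894 mol
Divide by the smallest (0.03894 mol): C 7.003, H 11.005, O 1.000
Empirical formula: C7H11O
Empirical-formula mass = 111.16 g/mol; 222 ÷ 111.16 ≈ 2, so the molecular formula is C14H22O2.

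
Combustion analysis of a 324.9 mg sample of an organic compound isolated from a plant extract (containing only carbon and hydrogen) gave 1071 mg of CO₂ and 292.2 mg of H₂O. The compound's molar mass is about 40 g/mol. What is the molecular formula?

mol C = 1.071 g CO₂ ÷ 44.009 g/mol = 0.024336 mol
mol H = 2 × 0.2922 g H₂O ÷ 18.015 g/mol = 0.032440 mol
Divide by the smallest (0.024336 mol): C 1.000, H 1.333
Multiplying each by 3 gives whole numbers: C 3.00, H 4.00
Empirical formula: C3H4
Empirical-formula mass = 40.06 g/mol; 40 ÷ 40.06 ≈ 1, so the molecular formula is C3H4.

C3H4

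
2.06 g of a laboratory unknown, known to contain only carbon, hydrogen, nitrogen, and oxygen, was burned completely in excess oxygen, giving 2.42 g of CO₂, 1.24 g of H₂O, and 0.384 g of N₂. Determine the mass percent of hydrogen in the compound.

mol C = 2.42 g CO₂ ÷ 44.009 g/mol = 0.05499 mol
mol H = 2 × 1.24 g H₂O ÷ 18.015 g/mol = 0.1377 mol
mol N = 2 × 0.384 g N₂ ÷ 28.014 g/mol = 0.02741 mol
mass O = 2.06 − (0.6605 + 0.1388 + 0.3840) = 0.8768 g → mol O = 0.8768 ÷ 15.999 = 0.05480 mol
mass % H = 0.1388 g ÷ 2.06 g × 100%

6.7%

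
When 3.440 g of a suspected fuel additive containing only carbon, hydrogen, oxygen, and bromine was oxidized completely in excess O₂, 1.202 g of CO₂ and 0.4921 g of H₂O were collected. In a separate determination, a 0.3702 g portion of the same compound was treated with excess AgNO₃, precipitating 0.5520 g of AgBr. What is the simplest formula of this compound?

mol C = 1.202 g CO₂ ÷ 44.009 g/mol = 0.027313 mol
mol H = 2 × 0.4921 g H₂O ÷ 18.015 g/mol = 0.054632 mol
From the AgBr data: mol Br per gram of compound = (0.5520 ÷ 187.772) ÷ 0.3702 = 0.0079409 mol/g, so in the 3.440 g combustion sample mol Br = 0.027317 mol
mass O = 3.440 − (0.32805 + 0.055069 + 2.1827) = 0.87416 g → mol O = 0.87416 ÷ 15.999 = 0.054638 mol
Divide by the smallest (0.027313 mol): C 1.000, H 2.000, Br 1.000, O 2.000

CH2BrO2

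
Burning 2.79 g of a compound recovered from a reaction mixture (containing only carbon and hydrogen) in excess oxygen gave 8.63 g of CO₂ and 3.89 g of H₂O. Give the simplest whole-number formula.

mol C = 8.63 g CO₂ ÷ 44.009 g/mol = 0.1961 mol
mol H = 2 × 3.89 g H₂O ÷ 18.015 g/mol = 0.4319 mol
Divide by the smallest (0.1961 mol): C 1.000, H 2.202
Multiplying each by 5 gives whole numbers: C 5.00, H 11.01

C5H11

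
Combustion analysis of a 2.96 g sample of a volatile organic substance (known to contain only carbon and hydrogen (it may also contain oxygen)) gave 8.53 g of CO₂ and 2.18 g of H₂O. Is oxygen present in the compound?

mol C = 8.53 g CO₂ ÷ 44.009 g/mol = 0.1938 mol
mol H = 2 × 2.18 g H₂O ÷ 18.015 g/mol = 0.2420 mol
C and H account for only 2.572 g of the 2.96 g sample; the remaining 0.3880 g must be oxygen.

yes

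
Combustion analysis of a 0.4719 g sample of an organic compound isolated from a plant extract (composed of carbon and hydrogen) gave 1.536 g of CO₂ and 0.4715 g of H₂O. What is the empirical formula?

mol C = 1.536 g CO₂ ÷ 44.009 g/mol = 0.034902 mol
mol H = 2 × 0.4715 g H₂O ÷ 18.015 g/mol = 0.052345 mol
Divide by the smallest (0.034902 mol): C 1.000, H 1.500
Multiplying each by 2 gives whole numbers: C 2.00, H 3.00

C2H3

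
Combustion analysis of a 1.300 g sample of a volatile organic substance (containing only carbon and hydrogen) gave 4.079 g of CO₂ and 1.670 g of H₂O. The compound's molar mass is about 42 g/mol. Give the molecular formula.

mol C = 4.079 g CO₂ ÷ 44.009 g/mol = 0.092686 mol
mol H = 2 × 1.670 g H₂O ÷ 18.015 g/mol = 0.18540 mol
Divide by the smallest (0.092686 mol): C 1.000, H 2.000
Empirical formula: CH2
Empirical-formula mass = 14.03 g/mol; 42 ÷ 14.03 ≈ 3, so the molecular formula is C3H6.

C3H6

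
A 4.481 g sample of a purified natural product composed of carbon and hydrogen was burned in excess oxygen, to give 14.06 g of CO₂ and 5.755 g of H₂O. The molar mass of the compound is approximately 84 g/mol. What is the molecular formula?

C6H12

mol C = 14.06 g CO₂ ÷ 44.009 g/mol = 0.31948 mol
mol H = 2 × 5.755 g H₂O ÷ 18.015 g/mol = 0.63891 mol
Divide by the smallest (0.31948 mol): C 1.000, H 2.000
Empirical formula: CH2
Empirical-formula mass = 14.03 g/mol; 84 ÷ 14.03 ≈ 6, so the molecular formula is C6H12.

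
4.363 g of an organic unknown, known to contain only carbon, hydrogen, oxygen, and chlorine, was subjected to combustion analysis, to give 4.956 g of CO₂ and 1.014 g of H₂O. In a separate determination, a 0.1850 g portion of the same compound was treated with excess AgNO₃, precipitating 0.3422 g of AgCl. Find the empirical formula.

C2H2ClO

mol C = 4.956 g CO₂ ÷ 44.009 g/mol = 0.11261 mol
mol H = 2 × 1.014 g H₂O ÷ 18.015 g/mol = 0.11257 mol
From the AgCl data: mol Cl per gram of compound = (0.3422 ÷ 143.318) ÷ 0.1850 = 0.012906 mol/g, so in the 4.363 g combustion sample mol Cl = 0.056311 mol
mass O = 4.363 − (1.3526 + 0.11347 + 1.9962) = 0.90071 g → mol O = 0.90071 ÷ 15.999 = 0.056298 mol
Divide by the smallest (0.056298 mol): C 2.000, H 2.000, Cl 1.000, O 1.000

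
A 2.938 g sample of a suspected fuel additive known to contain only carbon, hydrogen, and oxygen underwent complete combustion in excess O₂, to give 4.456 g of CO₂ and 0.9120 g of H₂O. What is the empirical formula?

CHO

mol C = 4.456 g CO₂ ÷ 44.009 g/mol = 0.10125 mol
mol H = 2 × 0.9120 g H₂O ÷ 18.015 g/mol = 0.10125 mol
mass O = 2.938 − (1.2161 + 0.10206) = 1.6198 g → mol O = 1.6198 ÷ 15.999 = 0.10124 mol
Divide by the smallest (0.10124 mol): C 1.000, H 1.000, O 1.000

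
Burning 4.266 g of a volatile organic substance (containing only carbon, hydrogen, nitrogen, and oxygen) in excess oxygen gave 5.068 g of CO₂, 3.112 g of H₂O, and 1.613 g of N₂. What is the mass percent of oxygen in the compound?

21.60%

mol C = 5.068 g CO₂ ÷ 44.009 g/mol = 0.11516 mol
mol H = 2 × 3.112 g H₂O ÷ 18.015 g/mol = 0.34549 mol
mol N = 2 × 1.613 g N₂ ÷ 28.014 g/mol = 0.11516 mol
mass O = 4.266 − (1.3832 + 0.34825 + 1.6130) = 0.92158 g → mol O = 0.92158 ÷ 15.999 = 0.057602 mol
mass % O = 0.92158 g ÷ 4.266 g × 100%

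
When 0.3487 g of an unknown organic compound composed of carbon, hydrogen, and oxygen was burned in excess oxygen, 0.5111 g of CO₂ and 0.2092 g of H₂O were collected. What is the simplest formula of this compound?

CH2O

mol C = 0.5111 g CO₂ ÷ 44.009 g/mol = 0.011614 mol
mol H = 2 × 0.2092 g H₂O ÷ 18.015 g/mol = 0.023225 mol
mass O = 0.3487 − (0.13949 + 0.023411) = 0.18580 g → mol O = 0.18580 ÷ 15.999 = 0.011613 mol
Divide by the smallest (0.011613 mol): C 1.000, H 2.000, O 1.000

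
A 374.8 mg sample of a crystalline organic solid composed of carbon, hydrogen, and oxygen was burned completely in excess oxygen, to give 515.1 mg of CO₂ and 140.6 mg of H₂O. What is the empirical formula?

C6H8O7

mol C = 0.5151 g CO₂ ÷ 44.009 g/mol = 0.011704 mol
mol H = 2 × 0.1406 g H₂O ÷ 18.015 g/mol = 0.015609 mol
mass O = 0.3748 − (0.14058 + 0.015734) = 0.21848 g → mol O = 0.21848 ÷ 15.999 = 0.013656 mol
Divide by the smallest (0.011704 mol): C 1.000, H 1.334, O 1.167
Multiplying each by 6 gives whole numbers: C 6.00, H 8.00, O 7.00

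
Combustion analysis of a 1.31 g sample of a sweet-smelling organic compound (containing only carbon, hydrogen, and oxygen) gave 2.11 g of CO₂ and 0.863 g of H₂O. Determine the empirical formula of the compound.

mol C = 2.11 g CO₂ ÷ 44.009 g/mol = 0.04794 mol
mol H = 2 × 0.863 g H₂O ÷ 18.015 g/mol = 0.09581 mol
mass O = 1.31 − (0.5759 + 0.09658) = 0.6376 g → mol O = 0.6376 ÷ 15.999 = 0.03985 mol
Divide by the smallest (0.03985 mol): C 1.203, H 2.404, O 1.000
Multiplying each by 5 gives whole numbers: C 6.02, H 12.02, O 5.00

C6H12O5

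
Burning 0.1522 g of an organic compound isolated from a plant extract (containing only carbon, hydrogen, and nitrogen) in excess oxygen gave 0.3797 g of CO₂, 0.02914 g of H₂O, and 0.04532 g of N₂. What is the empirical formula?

mol C = 0.3797 g CO₂ ÷ 44.009 g/mol = 0.0086278 mol
mol H = 2 × 0.02914 g H₂O ÷ 18.015 g/mol = 0.0032351 mol
mol N = 2 × 0.04532 g N₂ ÷ 28.014 g/mol = 0.0032355 mol
Divide by the smallest (0.0032351 mol): C 2.667, H 1.000, N 1.000
Multiplying each by 3 gives whole numbers: C 8.00, H 3.00, N 3.00

C8H3N3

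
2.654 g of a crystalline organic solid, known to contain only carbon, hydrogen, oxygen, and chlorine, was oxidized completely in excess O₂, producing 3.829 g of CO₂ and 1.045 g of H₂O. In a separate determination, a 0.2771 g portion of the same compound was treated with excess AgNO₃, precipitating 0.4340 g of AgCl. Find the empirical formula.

mol C = 3.829 g CO₂ ÷ 44.009 g/mol = 0.087005 mol
mol H = 2 × 1.045 g H₂O ÷ 18.015 g/mol = 0.11601 mol
From the AgCl data: mol Cl per gram of compound = (0.4340 ÷ 143.318) ÷ 0.2771 = 0.010928 mol/g, so in the 2.654 g combustion sample mol Cl = 0.029004 mol
mass O = 2.654 − (1.0450 + 0.11694 + 1.0282) = 0.46386 g → mol O = 0.46386 ÷ 15.999 = 0.028993 mol
Divide by the smallest (0.028993 mol): C 3.001, H 4.001, Cl 1.000, O 1.000

C3H4ClO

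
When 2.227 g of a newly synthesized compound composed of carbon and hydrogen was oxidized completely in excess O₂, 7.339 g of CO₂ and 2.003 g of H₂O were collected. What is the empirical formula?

C3H4

mol C = 7.339 g CO₂ ÷ 44.009 g/mol = 0.16676 mol
mol H = 2 × 2.003 g H₂O ÷ 18.015 g/mol = 0.22237 mol
Divide by the smallest (0.16676 mol): C 1.000, H 1.333
Multiplying each by 3 gives whole numbers: C 3.00, H 4.00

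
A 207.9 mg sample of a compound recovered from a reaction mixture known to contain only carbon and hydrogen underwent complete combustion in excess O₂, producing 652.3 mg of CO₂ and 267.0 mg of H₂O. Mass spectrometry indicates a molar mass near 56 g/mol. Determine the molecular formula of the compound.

mol C = 0.6523 g CO₂ ÷ 44.009 g/mol = 0.014822 mol
mol H = 2 × 0.2670 g H₂O ÷ 18.015 g/mol = 0.029642 mol
Divide by the smallest (0.014822 mol): C 1.000, H 2.000
Empirical formula: CH2
Empirical-formula mass = 14.03 g/mol; 56 ÷ 14.03 ≈ 4, so the molecular formula is C4H8.

C4H8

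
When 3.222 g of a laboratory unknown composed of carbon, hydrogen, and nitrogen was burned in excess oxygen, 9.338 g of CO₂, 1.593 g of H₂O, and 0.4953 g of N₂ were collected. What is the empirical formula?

mol C = 9.338 g CO₂ ÷ 44.009 g/mol = 0.21218 mol
mol H = 2 × 1.593 g H₂O ÷ 18.015 g/mol = 0.17685 mol
mol N = 2 × 0.4953 g N₂ ÷ 28.014 g/mol = 0.035361 mol
Divide by the smallest (0.035361 mol): C 6.001, H 5.001, N 1.000

C6H5N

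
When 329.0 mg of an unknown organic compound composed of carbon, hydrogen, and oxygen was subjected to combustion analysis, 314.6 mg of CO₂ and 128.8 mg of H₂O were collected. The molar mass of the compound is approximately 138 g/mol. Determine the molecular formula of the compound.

mol C = 0.3146 g CO₂ ÷ 44.009 g/mol = 0.0071485 mol
mol H = 2 × 0.1288 g H₂O ÷ 18.015 g/mol = 0.014299 mol
mass O = 0.3290 − (0.085861 + 0.014414) = 0.22873 g → mol O = 0.22873 ÷ 15.999 = 0.014296 mol
Divide by the smallest (0.0071485 mol): C 1.000, H 2.000, O 2.000
Empirical formula: CH2O2
Empirical-formula mass = 46.02 g/mol; 138 ÷ 46.02 ≈ 3, so the molecular formula is C3H6O6.

C3H6O6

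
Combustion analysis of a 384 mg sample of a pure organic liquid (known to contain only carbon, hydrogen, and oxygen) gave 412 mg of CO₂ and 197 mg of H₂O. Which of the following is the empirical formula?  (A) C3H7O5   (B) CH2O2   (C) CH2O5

mol C = 0.412 g CO₂ ÷ 44.009 g/mol = 0.009362 mol
mol H = 2 × 0.197 g H₂O ÷ 18.015 g/mol = 0.02187 mol
mass O = 0.384 − (0.1124 + 0.02205) = 0.2495 g → mol O = 0.2495 ÷ 15.999 = 0.01560 mol
Divide by the smallest (0.009362 mol): C 1.000, H 2.336, O 1.666
Multiplying each by 3 gives whole numbers: C 3.00, H 7.01, O 5.00

(A) C3H7O5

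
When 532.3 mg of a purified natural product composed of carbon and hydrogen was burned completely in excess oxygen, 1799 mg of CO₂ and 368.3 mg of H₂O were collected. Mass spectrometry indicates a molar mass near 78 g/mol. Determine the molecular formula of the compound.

mol C = 1.799 g CO₂ ÷ 44.009 g/mol = 0.040878 mol
mol H = 2 × 0.3683 g H₂O ÷ 18.015 g/mol = 0.040888 mol
Divide by the smallest (0.040878 mol): C 1.000, H 1.000
Empirical formula: CH
Empirical-formula mass = 13.02 g/mol; 78 ÷ 13.02 ≈ 6, so the molecular formula is C6H6.

C6H6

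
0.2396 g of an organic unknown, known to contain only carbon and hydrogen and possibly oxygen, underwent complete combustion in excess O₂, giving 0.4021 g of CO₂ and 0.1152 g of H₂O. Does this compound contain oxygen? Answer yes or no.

mol C = 0.4021 g CO₂ ÷ 44.009 g/mol = 0.0091368 mol
mol H = 2 × 0.1152 g H₂O ÷ 18.015 g/mol = 0.012789 mol
C and H account for only 0.12263 g of the 0.2396 g sample; the remaining 0.11697 g must be oxygen.

yes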